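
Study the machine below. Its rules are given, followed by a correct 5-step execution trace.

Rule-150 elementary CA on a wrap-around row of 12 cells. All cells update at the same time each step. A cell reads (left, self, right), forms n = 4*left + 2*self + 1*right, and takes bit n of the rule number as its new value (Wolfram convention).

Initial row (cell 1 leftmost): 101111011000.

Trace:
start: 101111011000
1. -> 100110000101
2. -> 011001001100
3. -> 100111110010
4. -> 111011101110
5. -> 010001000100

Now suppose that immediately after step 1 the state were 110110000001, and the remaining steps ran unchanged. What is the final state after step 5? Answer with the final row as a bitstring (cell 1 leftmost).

state after step 1 := 110110000001
2. -> 100001000010
3. -> 110011100110
4. -> 001101011000
5. -> 010001000100

010001000100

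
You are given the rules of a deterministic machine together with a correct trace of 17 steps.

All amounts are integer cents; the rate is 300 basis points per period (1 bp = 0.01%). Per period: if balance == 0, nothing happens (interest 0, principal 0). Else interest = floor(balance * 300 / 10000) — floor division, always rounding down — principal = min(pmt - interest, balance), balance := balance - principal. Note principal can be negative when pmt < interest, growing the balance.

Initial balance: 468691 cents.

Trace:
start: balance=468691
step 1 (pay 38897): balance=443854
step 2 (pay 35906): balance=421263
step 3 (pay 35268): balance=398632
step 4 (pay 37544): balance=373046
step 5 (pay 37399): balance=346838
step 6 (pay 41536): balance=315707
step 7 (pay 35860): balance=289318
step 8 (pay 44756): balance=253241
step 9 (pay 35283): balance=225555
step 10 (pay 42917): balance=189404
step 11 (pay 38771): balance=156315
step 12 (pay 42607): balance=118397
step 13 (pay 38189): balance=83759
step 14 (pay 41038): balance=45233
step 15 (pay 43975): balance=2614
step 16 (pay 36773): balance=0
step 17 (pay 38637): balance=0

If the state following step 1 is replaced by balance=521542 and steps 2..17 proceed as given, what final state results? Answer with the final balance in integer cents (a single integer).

state after step 1 := balance=521542
step 2 (pay 35906): balance=501282
step 3 (pay 35268): balance=481052
step 4 (pay 37544): balance=457939
step 5 (pay 37399): balance=434278
step 6 (pay 41536): balance=405770
step 7 (pay 35860): balance=382083
step 8 (pay 44756): balance=348789
step 9 (pay 35283): balance=323969
step 10 (pay 42917): balance=290771
step 11 (pay 38771): balance=260723
step 12 (pay 42607): balance=225937
step 13 (pay 38189): balance=194526
step 14 (pay 41038): balance=159323
step 15 (pay 43975): balance=120127
step 16 (pay 36773): balance=86957
step 17 (pay 38637): balance=50928

50928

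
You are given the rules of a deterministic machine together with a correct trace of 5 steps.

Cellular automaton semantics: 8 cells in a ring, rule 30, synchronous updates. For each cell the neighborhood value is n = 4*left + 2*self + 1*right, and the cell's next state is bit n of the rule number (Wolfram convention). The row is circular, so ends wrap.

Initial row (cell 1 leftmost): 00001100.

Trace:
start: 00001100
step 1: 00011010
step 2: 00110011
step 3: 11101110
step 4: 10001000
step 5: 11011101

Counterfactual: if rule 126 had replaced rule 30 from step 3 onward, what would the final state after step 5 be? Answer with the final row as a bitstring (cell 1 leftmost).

(re-executing steps 3..5 under rule 126; state before step 3: 00110011)
step 3: 11111111
step 4: 00000000
step 5: 00000000

00000000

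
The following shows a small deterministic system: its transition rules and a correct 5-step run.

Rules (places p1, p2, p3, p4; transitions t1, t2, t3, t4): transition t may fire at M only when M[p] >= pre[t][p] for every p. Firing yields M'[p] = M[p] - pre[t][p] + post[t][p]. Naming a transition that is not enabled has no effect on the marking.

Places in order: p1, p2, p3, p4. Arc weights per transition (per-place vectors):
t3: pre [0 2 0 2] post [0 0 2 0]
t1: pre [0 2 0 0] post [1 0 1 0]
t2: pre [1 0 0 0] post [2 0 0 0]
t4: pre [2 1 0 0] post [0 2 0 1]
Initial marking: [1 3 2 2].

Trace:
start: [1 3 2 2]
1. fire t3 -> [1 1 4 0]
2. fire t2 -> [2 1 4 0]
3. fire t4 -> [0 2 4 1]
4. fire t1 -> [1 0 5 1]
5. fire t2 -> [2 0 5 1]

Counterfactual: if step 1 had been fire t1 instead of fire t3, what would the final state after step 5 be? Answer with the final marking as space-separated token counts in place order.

(re-executing from step 1 with the substitution; state before step 1: [1 3 2 2])
1. fire t1 -> [2 1 3 2]
2. fire t2 -> [3 1 3 2]
3. fire t4 -> [1 2 3 3]
4. fire t1 -> [2 0 4 3]
5. fire t2 -> [3 0 4 3]

3 0 4 3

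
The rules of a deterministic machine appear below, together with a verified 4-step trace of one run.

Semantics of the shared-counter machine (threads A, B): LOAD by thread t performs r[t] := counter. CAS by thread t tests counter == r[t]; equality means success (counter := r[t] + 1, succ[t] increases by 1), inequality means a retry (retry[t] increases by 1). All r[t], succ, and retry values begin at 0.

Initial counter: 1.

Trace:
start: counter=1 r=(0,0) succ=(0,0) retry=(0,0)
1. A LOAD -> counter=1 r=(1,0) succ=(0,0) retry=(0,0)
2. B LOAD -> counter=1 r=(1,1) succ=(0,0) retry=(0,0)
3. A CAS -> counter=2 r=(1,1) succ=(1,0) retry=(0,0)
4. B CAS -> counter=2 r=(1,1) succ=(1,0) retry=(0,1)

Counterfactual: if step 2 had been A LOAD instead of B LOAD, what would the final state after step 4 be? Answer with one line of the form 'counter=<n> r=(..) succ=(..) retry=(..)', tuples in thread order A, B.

counter=2 r=(1,0) succ=(1,0) retry=(0,1)

(re-executing from step 2 with the substitution; state before step 2: counter=1 r=(1,0) succ=(0,0) retry=(0,0))
2. A LOAD -> counter=1 r=(1,0) succ=(0,0) retry=(0,0)
3. A CAS -> counter=2 r=(1,0) succ=(1,0) retry=(0,0)
4. B CAS -> counter=2 r=(1,0) succ=(1,0) retry=(0,1)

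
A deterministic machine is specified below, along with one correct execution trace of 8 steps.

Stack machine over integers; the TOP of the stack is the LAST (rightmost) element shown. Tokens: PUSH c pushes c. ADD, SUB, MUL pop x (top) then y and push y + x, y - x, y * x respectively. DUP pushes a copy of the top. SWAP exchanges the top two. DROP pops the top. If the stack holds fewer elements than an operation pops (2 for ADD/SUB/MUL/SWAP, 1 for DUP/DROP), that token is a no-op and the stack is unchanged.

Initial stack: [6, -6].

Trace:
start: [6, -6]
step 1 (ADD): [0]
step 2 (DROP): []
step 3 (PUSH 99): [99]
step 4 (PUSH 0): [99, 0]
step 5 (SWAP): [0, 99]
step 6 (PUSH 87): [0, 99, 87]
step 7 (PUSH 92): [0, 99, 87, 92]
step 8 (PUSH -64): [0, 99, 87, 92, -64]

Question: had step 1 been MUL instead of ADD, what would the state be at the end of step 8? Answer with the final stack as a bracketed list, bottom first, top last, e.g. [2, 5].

(re-executing from step 1 with the substitution; state before step 1: [6, -6])
step 1 (MUL): [-36]
step 2 (DROP): []
step 3 (PUSH 99): [99]
step 4 (PUSH 0): [99, 0]
step 5 (SWAP): [0, 99]
step 6 (PUSH 87): [0, 99, 87]
step 7 (PUSH 92): [0, 99, 87, 92]
step 8 (PUSH -64): [0, 99, 87, 92, -64]

[0, 99, 87, 92, -64]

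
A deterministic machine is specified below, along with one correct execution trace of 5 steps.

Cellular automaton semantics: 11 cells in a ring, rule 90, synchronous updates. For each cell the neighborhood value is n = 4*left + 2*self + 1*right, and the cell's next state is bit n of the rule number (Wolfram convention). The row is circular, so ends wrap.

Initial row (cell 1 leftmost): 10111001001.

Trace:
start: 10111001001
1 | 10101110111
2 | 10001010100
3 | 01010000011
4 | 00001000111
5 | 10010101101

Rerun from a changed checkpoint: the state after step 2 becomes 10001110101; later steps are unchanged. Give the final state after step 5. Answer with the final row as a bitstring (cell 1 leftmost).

00011110011

state after step 2 := 10001110101
3 | 11011010001
4 | 01011001011
5 | 00011110011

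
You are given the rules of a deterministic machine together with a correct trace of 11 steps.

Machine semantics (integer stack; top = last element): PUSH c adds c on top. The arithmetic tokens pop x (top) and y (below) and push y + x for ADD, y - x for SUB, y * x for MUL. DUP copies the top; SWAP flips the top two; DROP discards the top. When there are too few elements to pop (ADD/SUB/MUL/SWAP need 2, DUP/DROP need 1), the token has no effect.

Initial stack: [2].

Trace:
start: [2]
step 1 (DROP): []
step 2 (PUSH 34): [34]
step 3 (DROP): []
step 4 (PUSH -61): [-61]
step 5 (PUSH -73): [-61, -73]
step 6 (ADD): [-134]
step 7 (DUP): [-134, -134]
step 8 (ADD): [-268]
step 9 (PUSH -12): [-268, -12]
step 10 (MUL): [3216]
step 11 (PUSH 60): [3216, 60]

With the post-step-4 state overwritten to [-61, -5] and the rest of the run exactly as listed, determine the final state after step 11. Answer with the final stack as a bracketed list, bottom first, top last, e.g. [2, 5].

[-61, 1872, 60]

state after step 4 := [-61, -5]
step 5 (PUSH -73): [-61, -5, -73]
step 6 (ADD): [-61, -78]
step 7 (DUP): [-61, -78, -78]
step 8 (ADD): [-61, -156]
step 9 (PUSH -12): [-61, -156, -12]
step 10 (MUL): [-61, 1872]
step 11 (PUSH 60): [-61, 1872, 60]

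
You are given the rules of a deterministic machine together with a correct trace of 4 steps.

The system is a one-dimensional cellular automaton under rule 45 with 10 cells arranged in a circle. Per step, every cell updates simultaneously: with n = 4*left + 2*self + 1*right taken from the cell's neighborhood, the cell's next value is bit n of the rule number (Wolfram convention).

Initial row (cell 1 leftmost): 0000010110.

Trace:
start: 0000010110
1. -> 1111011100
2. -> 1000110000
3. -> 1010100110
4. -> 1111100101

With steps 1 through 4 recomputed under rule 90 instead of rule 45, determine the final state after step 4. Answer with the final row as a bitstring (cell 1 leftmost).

0011100001

(re-executing steps 1..4 under rule 90; state before step 1: 0000010110)
1. -> 0000100111
2. -> 1001011101
3. -> 1110010101
4. -> 0011100001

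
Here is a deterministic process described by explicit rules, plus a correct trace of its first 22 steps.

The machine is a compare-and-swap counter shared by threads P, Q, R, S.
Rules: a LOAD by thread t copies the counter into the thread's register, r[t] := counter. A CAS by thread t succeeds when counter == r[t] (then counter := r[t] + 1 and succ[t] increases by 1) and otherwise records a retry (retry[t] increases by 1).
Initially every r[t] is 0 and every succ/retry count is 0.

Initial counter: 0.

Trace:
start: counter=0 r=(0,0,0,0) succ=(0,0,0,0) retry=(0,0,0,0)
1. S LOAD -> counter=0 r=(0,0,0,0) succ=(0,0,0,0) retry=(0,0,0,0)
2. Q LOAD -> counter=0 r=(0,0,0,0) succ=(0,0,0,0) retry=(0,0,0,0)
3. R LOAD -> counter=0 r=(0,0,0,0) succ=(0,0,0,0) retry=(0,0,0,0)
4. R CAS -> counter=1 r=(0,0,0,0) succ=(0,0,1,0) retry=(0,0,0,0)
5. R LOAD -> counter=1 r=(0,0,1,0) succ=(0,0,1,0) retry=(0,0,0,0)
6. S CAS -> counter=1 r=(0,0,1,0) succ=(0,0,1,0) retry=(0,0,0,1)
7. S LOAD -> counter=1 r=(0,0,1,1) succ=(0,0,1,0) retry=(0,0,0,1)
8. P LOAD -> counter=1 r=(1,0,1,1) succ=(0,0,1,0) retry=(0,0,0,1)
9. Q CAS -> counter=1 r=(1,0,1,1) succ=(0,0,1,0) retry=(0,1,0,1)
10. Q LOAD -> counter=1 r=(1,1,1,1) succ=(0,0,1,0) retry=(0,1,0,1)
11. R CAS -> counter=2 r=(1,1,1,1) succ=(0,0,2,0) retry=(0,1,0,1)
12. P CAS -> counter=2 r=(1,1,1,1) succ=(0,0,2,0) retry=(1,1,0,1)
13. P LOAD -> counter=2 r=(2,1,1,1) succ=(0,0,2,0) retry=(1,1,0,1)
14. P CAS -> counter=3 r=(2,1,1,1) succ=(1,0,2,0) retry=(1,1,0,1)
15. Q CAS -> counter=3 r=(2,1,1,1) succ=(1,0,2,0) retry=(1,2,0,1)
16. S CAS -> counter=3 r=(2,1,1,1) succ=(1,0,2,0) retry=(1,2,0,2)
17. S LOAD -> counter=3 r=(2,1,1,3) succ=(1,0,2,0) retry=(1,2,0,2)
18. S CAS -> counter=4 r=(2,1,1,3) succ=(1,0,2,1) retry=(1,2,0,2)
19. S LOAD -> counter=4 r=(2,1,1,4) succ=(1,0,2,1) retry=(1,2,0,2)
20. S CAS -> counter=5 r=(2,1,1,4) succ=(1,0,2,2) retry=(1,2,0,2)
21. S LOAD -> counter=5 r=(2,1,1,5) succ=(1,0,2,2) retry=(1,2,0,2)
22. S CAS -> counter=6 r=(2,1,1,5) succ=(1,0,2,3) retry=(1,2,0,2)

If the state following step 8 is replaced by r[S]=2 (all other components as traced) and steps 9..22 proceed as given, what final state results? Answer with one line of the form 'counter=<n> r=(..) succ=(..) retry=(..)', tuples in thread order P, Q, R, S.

counter=6 r=(2,1,1,5) succ=(1,0,2,3) retry=(1,2,0,2)

state after step 8 := counter=1 r=(1,0,1,2) succ=(0,0,1,0) retry=(0,0,0,1)
9. Q CAS -> counter=1 r=(1,0,1,2) succ=(0,0,1,0) retry=(0,1,0,1)
10. Q LOAD -> counter=1 r=(1,1,1,2) succ=(0,0,1,0) retry=(0,1,0,1)
11. R CAS -> counter=2 r=(1,1,1,2) succ=(0,0,2,0) retry=(0,1,0,1)
12. P CAS -> counter=2 r=(1,1,1,2) succ=(0,0,2,0) retry=(1,1,0,1)
13. P LOAD -> counter=2 r=(2,1,1,2) succ=(0,0,2,0) retry=(1,1,0,1)
14. P CAS -> counter=3 r=(2,1,1,2) succ=(1,0,2,0) retry=(1,1,0,1)
15. Q CAS -> counter=3 r=(2,1,1,2) succ=(1,0,2,0) retry=(1,2,0,1)
16. S CAS -> counter=3 r=(2,1,1,2) succ=(1,0,2,0) retry=(1,2,0,2)
17. S LOAD -> counter=3 r=(2,1,1,3) succ=(1,0,2,0) retry=(1,2,0,2)
18. S CAS -> counter=4 r=(2,1,1,3) succ=(1,0,2,1) retry=(1,2,0,2)
19. S LOAD -> counter=4 r=(2,1,1,4) succ=(1,0,2,1) retry=(1,2,0,2)
20. S CAS -> counter=5 r=(2,1,1,4) succ=(1,0,2,2) retry=(1,2,0,2)
21. S LOAD -> counter=5 r=(2,1,1,5) succ=(1,0,2,2) retry=(1,2,0,2)
22. S CAS -> counter=6 r=(2,1,1,5) succ=(1,0,2,3) retry=(1,2,0,2)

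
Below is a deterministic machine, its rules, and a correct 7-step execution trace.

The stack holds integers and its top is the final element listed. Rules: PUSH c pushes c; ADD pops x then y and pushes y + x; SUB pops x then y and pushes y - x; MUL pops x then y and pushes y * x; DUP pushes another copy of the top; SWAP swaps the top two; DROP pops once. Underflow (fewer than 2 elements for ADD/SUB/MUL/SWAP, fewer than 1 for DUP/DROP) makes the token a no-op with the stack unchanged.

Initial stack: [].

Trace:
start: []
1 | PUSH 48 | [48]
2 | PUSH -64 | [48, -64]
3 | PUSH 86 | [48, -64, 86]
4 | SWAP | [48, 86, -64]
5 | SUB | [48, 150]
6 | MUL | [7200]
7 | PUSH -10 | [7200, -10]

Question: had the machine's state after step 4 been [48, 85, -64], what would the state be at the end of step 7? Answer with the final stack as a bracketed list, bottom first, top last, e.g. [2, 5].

[7152, -10]

state after step 4 := [48, 85, -64]
5 | SUB | [48, 149]
6 | MUL | [7152]
7 | PUSH -10 | [7152, -10]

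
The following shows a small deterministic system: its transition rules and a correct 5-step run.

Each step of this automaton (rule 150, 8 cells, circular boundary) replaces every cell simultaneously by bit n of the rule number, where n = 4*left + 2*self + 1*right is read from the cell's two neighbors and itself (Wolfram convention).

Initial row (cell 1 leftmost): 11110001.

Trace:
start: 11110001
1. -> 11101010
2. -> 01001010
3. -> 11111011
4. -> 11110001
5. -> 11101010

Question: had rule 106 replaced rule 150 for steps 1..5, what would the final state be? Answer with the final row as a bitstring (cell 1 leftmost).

(re-executing steps 1..5 under rule 106; state before step 1: 11110001)
1. -> 00010011
2. -> 00100111
3. -> 01001101
4. -> 10011110
5. -> 00110011

00110011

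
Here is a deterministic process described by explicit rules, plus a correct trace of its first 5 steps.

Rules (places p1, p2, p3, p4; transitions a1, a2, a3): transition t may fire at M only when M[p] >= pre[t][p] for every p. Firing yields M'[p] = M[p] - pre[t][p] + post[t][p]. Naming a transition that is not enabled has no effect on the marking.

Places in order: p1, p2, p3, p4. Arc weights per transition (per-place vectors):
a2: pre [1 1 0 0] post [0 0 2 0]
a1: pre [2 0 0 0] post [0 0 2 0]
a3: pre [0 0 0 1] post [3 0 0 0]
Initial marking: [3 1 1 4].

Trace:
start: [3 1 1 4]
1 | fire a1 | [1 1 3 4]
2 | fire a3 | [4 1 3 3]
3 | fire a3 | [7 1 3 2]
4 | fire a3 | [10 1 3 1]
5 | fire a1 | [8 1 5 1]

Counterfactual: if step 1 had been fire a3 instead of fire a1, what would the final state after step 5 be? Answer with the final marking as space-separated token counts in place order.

(re-executing from step 1 with the substitution; state before step 1: [3 1 1 4])
1 | fire a3 | [6 1 1 3]
2 | fire a3 | [9 1 1 2]
3 | fire a3 | [12 1 1 1]
4 | fire a3 | [15 1 1 0]
5 | fire a1 | [13 1 3 0]

13 1 3 0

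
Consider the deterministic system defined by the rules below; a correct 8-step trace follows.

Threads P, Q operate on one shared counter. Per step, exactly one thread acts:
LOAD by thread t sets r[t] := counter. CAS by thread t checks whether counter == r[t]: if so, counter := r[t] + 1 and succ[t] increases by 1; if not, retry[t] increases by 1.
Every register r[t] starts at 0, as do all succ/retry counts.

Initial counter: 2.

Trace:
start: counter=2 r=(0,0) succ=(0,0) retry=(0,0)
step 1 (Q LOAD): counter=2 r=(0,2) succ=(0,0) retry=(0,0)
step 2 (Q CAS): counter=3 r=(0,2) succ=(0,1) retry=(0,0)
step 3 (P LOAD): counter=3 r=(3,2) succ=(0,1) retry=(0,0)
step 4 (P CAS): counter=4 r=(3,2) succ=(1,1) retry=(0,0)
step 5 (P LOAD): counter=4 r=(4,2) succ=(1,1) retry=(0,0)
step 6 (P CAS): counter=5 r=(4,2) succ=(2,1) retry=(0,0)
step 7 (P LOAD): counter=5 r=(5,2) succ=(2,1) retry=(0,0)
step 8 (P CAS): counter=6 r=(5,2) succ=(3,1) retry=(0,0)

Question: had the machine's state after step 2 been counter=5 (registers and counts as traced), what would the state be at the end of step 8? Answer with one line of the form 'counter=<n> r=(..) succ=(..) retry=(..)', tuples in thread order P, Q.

counter=8 r=(7,2) succ=(3,1) retry=(0,0)

state after step 2 := counter=5 r=(0,2) succ=(0,1) retry=(0,0)
step 3 (P LOAD): counter=5 r=(5,2) succ=(0,1) retry=(0,0)
step 4 (P CAS): counter=6 r=(5,2) succ=(1,1) retry=(0,0)
step 5 (P LOAD): counter=6 r=(6,2) succ=(1,1) retry=(0,0)
step 6 (P CAS): counter=7 r=(6,2) succ=(2,1) retry=(0,0)
step 7 (P LOAD): counter=7 r=(7,2) succ=(2,1) retry=(0,0)
step 8 (P CAS): counter=8 r=(7,2) succ=(3,1) retry=(0,0)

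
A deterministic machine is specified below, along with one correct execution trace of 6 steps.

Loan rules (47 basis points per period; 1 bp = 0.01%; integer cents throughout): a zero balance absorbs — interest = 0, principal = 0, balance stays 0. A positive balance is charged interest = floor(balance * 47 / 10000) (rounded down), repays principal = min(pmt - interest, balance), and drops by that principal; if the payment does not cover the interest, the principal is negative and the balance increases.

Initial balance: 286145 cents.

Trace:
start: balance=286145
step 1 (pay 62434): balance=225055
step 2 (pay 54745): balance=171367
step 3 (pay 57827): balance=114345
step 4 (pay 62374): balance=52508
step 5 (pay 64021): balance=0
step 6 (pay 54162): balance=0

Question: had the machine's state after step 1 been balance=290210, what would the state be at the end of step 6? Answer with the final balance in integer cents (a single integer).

state after step 1 := balance=290210
step 2 (pay 54745): balance=236828
step 3 (pay 57827): balance=180114
step 4 (pay 62374): balance=118586
step 5 (pay 64021): balance=55122
step 6 (pay 54162): balance=1219

1219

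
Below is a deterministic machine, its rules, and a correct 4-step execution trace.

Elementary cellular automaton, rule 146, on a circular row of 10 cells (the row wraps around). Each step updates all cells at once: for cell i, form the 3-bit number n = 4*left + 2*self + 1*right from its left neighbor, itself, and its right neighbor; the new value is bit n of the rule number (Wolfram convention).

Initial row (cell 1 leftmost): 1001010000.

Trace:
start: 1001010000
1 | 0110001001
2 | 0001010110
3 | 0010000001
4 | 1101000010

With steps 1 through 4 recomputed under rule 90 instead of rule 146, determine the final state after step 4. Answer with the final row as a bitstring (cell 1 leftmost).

0100101100

(re-executing steps 1..4 under rule 90; state before step 1: 1001010000)
1 | 0110001001
2 | 0111010110
3 | 1101000111
4 | 0100101100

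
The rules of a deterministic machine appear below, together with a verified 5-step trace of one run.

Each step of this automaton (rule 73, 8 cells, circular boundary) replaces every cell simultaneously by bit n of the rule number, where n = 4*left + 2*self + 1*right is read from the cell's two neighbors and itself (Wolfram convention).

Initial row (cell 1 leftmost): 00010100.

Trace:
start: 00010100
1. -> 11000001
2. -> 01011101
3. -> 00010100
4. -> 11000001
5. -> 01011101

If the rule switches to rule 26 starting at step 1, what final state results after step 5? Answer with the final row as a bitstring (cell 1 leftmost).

00000000

(re-executing steps 1..5 under rule 26; state before step 1: 00010100)
1. -> 00100010
2. -> 01010101
3. -> 00000000
4. -> 00000000
5. -> 00000000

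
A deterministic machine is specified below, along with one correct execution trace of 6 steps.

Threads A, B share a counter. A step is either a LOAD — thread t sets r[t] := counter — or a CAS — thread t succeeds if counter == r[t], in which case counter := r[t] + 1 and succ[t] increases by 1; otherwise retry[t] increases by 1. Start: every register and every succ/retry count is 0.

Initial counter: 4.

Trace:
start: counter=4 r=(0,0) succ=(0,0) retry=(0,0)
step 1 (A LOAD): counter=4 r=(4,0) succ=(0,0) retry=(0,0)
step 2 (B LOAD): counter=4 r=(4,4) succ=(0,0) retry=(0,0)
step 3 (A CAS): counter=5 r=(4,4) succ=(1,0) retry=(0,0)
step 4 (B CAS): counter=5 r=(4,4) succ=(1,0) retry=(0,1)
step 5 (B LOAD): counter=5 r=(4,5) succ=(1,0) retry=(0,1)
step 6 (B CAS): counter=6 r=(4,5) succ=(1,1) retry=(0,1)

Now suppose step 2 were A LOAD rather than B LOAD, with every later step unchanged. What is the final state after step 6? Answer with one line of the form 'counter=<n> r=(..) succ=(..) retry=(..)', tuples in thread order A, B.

counter=6 r=(4,5) succ=(1,1) retry=(0,1)

(re-executing from step 2 with the substitution; state before step 2: counter=4 r=(4,0) succ=(0,0) retry=(0,0))
step 2 (A LOAD): counter=4 r=(4,0) succ=(0,0) retry=(0,0)
step 3 (A CAS): counter=5 r=(4,0) succ=(1,0) retry=(0,0)
step 4 (B CAS): counter=5 r=(4,0) succ=(1,0) retry=(0,1)
step 5 (B LOAD): counter=5 r=(4,5) succ=(1,0) retry=(0,1)
step 6 (B CAS): counter=6 r=(4,5) succ=(1,1) retry=(0,1)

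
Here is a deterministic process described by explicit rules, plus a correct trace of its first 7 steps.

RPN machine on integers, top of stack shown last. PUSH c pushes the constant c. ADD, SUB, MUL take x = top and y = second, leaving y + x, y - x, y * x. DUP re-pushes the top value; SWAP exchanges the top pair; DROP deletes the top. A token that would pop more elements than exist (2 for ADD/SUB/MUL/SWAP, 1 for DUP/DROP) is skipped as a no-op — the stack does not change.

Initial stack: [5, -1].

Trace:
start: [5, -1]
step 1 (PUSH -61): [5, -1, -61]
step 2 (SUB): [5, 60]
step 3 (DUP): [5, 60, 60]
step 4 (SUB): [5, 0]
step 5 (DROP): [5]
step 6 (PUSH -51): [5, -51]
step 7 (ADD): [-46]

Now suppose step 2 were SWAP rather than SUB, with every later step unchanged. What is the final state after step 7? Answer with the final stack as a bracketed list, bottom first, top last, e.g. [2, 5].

(re-executing from step 2 with the substitution; state before step 2: [5, -1, -61])
step 2 (SWAP): [5, -61, -1]
step 3 (DUP): [5, -61, -1, -1]
step 4 (SUB): [5, -61, 0]
step 5 (DROP): [5, -61]
step 6 (PUSH -51): [5, -61, -51]
step 7 (ADD): [5, -112]

[5, -112]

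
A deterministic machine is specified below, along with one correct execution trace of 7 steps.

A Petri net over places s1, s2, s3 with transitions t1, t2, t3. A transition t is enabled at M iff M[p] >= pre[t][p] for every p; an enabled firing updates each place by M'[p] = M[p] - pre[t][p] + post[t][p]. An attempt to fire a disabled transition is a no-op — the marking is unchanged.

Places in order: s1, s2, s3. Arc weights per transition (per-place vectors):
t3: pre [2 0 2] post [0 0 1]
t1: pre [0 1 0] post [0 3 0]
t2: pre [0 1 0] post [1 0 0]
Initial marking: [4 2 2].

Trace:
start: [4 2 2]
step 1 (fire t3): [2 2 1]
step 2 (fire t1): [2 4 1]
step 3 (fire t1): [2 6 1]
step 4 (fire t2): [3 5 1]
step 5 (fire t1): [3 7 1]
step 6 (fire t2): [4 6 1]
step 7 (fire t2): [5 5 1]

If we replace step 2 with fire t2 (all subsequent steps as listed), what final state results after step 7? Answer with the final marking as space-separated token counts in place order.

6 2 1

(re-executing from step 2 with the substitution; state before step 2: [2 2 1])
step 2 (fire t2): [3 1 1]
step 3 (fire t1): [3 3 1]
step 4 (fire t2): [4 2 1]
step 5 (fire t1): [4 4 1]
step 6 (fire t2): [5 3 1]
step 7 (fire t2): [6 2 1]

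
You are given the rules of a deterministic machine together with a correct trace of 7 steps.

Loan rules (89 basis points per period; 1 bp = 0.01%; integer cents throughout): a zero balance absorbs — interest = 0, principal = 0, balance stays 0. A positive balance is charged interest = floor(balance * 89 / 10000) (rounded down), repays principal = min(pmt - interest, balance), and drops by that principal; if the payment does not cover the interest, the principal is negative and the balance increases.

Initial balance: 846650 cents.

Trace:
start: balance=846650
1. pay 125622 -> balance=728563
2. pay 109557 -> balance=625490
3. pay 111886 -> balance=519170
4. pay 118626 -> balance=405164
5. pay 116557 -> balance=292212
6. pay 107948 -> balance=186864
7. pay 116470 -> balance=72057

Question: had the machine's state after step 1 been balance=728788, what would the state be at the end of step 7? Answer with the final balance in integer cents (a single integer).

72295

state after step 1 := balance=728788
2. pay 109557 -> balance=625717
3. pay 111886 -> balance=519399
4. pay 118626 -> balance=405395
5. pay 116557 -> balance=292446
6. pay 107948 -> balance=187100
7. pay 116470 -> balance=72295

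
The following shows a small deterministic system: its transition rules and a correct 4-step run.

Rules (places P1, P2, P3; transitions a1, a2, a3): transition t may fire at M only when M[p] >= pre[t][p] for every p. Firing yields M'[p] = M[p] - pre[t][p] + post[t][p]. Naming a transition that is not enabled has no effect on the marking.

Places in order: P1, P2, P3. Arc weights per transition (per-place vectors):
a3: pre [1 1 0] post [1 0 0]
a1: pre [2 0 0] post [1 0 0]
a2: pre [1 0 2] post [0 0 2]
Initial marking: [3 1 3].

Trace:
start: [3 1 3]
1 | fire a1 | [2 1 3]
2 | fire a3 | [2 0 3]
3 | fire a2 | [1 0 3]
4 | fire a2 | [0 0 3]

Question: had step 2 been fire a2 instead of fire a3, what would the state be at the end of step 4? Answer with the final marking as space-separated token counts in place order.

(re-executing from step 2 with the substitution; state before step 2: [2 1 3])
2 | fire a2 | [1 1 3]
3 | fire a2 | [0 1 3]
4 | fire a2 | [0 1 3]

0 1 3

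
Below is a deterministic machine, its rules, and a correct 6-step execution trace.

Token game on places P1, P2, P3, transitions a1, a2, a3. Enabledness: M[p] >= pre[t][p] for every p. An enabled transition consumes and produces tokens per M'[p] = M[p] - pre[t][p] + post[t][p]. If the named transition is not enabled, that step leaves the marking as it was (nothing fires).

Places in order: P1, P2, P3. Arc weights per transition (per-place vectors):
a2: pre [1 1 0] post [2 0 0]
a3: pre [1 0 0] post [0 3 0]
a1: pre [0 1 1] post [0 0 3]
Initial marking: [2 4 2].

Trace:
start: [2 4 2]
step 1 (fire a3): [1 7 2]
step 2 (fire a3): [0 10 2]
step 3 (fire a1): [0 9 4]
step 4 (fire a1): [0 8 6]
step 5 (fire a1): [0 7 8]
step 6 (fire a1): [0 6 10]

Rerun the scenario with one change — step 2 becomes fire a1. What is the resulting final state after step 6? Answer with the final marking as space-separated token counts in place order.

1 2 12

(re-executing from step 2 with the substitution; state before step 2: [1 7 2])
step 2 (fire a1): [1 6 4]
step 3 (fire a1): [1 5 6]
step 4 (fire a1): [1 4 8]
step 5 (fire a1): [1 3 10]
step 6 (fire a1): [1 2 12]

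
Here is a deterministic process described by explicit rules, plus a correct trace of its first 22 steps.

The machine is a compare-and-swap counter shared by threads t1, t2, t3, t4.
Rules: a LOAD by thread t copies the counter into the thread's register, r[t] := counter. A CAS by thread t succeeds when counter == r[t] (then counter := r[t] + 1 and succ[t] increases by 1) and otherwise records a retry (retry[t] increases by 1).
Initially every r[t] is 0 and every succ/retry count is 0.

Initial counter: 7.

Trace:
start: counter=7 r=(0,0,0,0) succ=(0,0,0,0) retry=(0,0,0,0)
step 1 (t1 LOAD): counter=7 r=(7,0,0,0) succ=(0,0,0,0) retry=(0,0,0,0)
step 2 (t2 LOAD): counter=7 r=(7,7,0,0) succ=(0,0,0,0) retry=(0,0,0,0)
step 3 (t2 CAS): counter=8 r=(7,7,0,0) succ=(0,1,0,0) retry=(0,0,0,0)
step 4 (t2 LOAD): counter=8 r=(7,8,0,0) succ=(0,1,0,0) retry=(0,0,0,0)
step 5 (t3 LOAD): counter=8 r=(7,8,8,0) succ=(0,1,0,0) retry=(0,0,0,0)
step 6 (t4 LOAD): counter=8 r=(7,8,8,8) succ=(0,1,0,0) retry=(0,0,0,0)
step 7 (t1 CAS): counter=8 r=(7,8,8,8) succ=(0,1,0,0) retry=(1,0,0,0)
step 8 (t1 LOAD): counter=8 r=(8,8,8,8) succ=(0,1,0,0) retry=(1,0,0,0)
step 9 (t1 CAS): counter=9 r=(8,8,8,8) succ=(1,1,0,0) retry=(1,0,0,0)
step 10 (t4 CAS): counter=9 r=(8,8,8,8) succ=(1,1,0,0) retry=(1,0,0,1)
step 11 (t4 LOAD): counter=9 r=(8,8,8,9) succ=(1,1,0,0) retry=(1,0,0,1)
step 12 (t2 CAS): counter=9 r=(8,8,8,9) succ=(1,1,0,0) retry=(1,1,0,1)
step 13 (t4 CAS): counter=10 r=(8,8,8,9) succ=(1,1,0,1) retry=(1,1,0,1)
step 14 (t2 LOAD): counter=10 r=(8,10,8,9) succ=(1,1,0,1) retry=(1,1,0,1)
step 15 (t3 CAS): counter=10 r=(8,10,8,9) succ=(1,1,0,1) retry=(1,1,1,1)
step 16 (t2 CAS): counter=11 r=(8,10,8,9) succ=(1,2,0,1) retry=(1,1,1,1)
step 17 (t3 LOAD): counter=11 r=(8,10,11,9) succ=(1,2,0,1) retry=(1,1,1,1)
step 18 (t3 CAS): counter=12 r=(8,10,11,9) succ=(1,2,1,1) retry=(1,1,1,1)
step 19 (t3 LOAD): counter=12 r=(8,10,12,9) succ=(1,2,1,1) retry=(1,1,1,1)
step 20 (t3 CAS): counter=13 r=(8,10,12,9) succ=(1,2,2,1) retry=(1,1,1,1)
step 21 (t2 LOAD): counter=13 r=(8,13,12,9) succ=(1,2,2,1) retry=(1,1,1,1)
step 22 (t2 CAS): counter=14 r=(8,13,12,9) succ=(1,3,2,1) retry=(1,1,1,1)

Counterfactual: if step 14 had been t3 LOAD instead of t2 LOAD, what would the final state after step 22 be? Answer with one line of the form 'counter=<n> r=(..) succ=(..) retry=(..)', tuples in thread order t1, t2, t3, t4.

counter=14 r=(8,13,12,9) succ=(1,2,3,1) retry=(1,2,0,1)

(re-executing from step 14 with the substitution; state before step 14: counter=10 r=(8,8,8,9) succ=(1,1,0,1) retry=(1,1,0,1))
step 14 (t3 LOAD): counter=10 r=(8,8,10,9) succ=(1,1,0,1) retry=(1,1,0,1)
step 15 (t3 CAS): counter=11 r=(8,8,10,9) succ=(1,1,1,1) retry=(1,1,0,1)
step 16 (t2 CAS): counter=11 r=(8,8,10,9) succ=(1,1,1,1) retry=(1,2,0,1)
step 17 (t3 LOAD): counter=11 r=(8,8,11,9) succ=(1,1,1,1) retry=(1,2,0,1)
step 18 (t3 CAS): counter=12 r=(8,8,11,9) succ=(1,1,2,1) retry=(1,2,0,1)
step 19 (t3 LOAD): counter=12 r=(8,8,12,9) succ=(1,1,2,1) retry=(1,2,0,1)
step 20 (t3 CAS): counter=13 r=(8,8,12,9) succ=(1,1,3,1) retry=(1,2,0,1)
step 21 (t2 LOAD): counter=13 r=(8,13,12,9) succ=(1,1,3,1) retry=(1,2,0,1)
step 22 (t2 CAS): counter=14 r=(8,13,12,9) succ=(1,2,3,1) retry=(1,2,0,1)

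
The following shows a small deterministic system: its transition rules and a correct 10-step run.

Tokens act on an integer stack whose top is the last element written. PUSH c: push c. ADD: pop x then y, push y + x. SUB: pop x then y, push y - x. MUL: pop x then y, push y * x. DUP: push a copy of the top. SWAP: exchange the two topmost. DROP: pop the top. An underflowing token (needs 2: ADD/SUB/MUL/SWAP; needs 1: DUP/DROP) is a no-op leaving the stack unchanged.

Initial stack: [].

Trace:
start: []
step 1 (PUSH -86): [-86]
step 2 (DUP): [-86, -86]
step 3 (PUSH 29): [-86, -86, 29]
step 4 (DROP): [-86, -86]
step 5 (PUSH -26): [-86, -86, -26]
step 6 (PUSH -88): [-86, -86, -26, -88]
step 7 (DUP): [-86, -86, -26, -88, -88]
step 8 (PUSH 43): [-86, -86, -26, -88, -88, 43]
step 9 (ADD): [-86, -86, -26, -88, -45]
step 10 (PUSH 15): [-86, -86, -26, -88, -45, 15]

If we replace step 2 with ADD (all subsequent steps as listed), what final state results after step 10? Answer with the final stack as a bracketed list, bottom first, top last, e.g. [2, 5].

(re-executing from step 2 with the substitution; state before step 2: [-86])
step 2 (ADD): [-86]
step 3 (PUSH 29): [-86, 29]
step 4 (DROP): [-86]
step 5 (PUSH -26): [-86, -26]
step 6 (PUSH -88): [-86, -26, -88]
step 7 (DUP): [-86, -26, -88, -88]
step 8 (PUSH 43): [-86, -26, -88, -88, 43]
step 9 (ADD): [-86, -26, -88, -45]
step 10 (PUSH 15): [-86, -26, -88, -45, 15]

[-86, -26, -88, -45, 15]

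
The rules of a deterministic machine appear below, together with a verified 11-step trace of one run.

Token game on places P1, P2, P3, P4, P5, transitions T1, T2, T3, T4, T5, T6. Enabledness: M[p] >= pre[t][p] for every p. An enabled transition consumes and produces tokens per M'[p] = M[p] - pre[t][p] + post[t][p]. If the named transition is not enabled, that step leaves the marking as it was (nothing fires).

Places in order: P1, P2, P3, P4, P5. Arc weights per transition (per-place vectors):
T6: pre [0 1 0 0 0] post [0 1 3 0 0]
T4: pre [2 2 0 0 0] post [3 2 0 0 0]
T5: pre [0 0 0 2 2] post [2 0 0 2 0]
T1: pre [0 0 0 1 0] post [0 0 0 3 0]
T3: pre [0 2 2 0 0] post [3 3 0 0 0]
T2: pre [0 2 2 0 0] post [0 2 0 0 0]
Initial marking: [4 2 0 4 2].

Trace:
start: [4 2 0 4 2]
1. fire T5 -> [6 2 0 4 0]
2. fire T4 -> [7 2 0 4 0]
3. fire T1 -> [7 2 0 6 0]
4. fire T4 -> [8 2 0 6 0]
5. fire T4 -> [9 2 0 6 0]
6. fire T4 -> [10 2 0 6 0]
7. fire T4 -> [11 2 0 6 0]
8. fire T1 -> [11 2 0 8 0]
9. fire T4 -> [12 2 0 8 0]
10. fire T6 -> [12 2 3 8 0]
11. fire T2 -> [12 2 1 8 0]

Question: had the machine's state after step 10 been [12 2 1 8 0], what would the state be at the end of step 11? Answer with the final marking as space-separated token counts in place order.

12 2 1 8 0

state after step 10 := [12 2 1 8 0]
11. fire T2 -> [12 2 1 8 0]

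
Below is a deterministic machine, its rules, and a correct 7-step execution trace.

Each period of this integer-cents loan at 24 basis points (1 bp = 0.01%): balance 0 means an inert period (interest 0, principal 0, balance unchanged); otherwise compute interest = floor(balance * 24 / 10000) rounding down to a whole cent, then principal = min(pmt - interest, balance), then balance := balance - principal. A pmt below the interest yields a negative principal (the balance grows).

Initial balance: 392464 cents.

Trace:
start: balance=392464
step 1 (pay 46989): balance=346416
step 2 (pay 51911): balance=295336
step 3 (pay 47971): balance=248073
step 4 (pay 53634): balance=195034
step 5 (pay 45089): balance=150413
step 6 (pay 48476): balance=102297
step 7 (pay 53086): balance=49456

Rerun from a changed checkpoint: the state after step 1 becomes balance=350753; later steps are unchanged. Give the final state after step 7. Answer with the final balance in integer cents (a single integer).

state after step 1 := balance=350753
step 2 (pay 51911): balance=299683
step 3 (pay 47971): balance=252431
step 4 (pay 53634): balance=199402
step 5 (pay 45089): balance=154791
step 6 (pay 48476): balance=106686
step 7 (pay 53086): balance=53856

53856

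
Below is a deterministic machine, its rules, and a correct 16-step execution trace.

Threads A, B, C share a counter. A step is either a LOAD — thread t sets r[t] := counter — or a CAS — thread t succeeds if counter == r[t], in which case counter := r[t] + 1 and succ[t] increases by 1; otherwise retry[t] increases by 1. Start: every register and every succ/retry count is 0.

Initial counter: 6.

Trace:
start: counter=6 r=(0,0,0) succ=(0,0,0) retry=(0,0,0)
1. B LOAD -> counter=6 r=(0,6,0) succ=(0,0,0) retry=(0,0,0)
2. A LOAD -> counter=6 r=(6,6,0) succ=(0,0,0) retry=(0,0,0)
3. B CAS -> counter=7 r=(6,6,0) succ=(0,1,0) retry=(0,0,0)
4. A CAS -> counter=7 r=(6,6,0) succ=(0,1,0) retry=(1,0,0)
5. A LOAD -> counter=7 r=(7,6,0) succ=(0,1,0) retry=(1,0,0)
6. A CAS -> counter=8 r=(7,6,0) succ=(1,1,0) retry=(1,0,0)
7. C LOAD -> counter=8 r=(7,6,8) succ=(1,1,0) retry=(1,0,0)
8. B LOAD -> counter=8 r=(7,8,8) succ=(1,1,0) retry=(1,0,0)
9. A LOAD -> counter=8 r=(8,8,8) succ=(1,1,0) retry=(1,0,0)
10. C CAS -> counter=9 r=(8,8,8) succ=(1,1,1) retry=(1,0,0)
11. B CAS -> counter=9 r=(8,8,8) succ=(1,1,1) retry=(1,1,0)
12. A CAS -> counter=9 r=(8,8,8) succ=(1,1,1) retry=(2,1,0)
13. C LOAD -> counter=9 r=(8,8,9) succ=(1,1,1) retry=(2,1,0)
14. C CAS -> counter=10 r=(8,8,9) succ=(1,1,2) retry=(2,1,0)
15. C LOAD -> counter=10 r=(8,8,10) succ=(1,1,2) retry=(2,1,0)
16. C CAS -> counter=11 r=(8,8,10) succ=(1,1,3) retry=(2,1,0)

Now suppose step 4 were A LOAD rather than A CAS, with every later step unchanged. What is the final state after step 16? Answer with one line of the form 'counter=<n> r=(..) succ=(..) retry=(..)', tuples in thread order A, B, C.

(re-executing from step 4 with the substitution; state before step 4: counter=7 r=(6,6,0) succ=(0,1,0) retry=(0,0,0))
4. A LOAD -> counter=7 r=(7,6,0) succ=(0,1,0) retry=(0,0,0)
5. A LOAD -> counter=7 r=(7,6,0) succ=(0,1,0) retry=(0,0,0)
6. A CAS -> counter=8 r=(7,6,0) succ=(1,1,0) retry=(0,0,0)
7. C LOAD -> counter=8 r=(7,6,8) succ=(1,1,0) retry=(0,0,0)
8. B LOAD -> counter=8 r=(7,8,8) succ=(1,1,0) retry=(0,0,0)
9. A LOAD -> counter=8 r=(8,8,8) succ=(1,1,0) retry=(0,0,0)
10. C CAS -> counter=9 r=(8,8,8) succ=(1,1,1) retry=(0,0,0)
11. B CAS -> counter=9 r=(8,8,8) succ=(1,1,1) retry=(0,1,0)
12. A CAS -> counter=9 r=(8,8,8) succ=(1,1,1) retry=(1,1,0)
13. C LOAD -> counter=9 r=(8,8,9) succ=(1,1,1) retry=(1,1,0)
14. C CAS -> counter=10 r=(8,8,9) succ=(1,1,2) retry=(1,1,0)
15. C LOAD -> counter=10 r=(8,8,10) succ=(1,1,2) retry=(1,1,0)
16. C CAS -> counter=11 r=(8,8,10) succ=(1,1,3) retry=(1,1,0)

counter=11 r=(8,8,10) succ=(1,1,3) retry=(1,1,0)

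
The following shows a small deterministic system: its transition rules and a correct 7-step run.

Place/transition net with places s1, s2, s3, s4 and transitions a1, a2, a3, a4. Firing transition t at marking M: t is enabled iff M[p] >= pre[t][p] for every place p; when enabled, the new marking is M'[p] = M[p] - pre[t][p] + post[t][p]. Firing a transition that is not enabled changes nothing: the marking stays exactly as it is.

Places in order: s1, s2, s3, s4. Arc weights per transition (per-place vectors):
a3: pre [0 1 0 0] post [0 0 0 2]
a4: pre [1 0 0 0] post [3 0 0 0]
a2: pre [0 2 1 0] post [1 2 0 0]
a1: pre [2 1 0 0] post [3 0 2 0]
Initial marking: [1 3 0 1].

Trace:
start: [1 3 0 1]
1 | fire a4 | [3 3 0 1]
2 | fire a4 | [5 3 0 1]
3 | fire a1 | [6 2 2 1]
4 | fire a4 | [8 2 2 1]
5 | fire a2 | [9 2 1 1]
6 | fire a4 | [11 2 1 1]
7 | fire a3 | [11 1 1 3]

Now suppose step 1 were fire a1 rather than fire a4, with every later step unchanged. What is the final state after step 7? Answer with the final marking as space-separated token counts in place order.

9 1 1 3

(re-executing from step 1 with the substitution; state before step 1: [1 3 0 1])
1 | fire a1 | [1 3 0 1]
2 | fire a4 | [3 3 0 1]
3 | fire a1 | [4 2 2 1]
4 | fire a4 | [6 2 2 1]
5 | fire a2 | [7 2 1 1]
6 | fire a4 | [9 2 1 1]
7 | fire a3 | [9 1 1 3]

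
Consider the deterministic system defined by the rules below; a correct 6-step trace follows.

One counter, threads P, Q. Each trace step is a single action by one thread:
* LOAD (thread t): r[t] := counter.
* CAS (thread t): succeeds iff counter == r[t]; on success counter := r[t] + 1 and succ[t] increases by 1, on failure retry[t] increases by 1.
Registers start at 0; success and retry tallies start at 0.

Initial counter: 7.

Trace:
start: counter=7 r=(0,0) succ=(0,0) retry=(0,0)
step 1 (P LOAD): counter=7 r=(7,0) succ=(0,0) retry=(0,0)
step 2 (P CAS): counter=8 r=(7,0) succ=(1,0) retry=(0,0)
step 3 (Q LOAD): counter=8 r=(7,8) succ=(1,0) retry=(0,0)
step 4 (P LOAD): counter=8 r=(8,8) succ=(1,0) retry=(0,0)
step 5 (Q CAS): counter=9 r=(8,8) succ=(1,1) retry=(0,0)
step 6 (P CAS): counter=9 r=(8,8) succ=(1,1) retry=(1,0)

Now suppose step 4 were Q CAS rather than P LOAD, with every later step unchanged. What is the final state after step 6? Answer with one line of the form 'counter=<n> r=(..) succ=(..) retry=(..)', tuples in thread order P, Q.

counter=9 r=(7,8) succ=(1,1) retry=(1,1)

(re-executing from step 4 with the substitution; state before step 4: counter=8 r=(7,8) succ=(1,0) retry=(0,0))
step 4 (Q CAS): counter=9 r=(7,8) succ=(1,1) retry=(0,0)
step 5 (Q CAS): counter=9 r=(7,8) succ=(1,1) retry=(0,1)
step 6 (P CAS): counter=9 r=(7,8) succ=(1,1) retry=(1,1)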